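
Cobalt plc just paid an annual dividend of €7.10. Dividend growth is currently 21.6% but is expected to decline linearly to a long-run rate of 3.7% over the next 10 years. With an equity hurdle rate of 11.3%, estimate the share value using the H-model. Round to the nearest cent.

€180.49

H-model: P₀ = D₀[(1+g_L) + H(g_S−g_L)]/(r−g_L), with H = 10/2 = 5.
P₀ = 7.10 × [(1+0.037) + 5×(0.216−0.037)] / (0.113−0.037)
   = 7.10 × 1.9320 / 0.076 = 180.4895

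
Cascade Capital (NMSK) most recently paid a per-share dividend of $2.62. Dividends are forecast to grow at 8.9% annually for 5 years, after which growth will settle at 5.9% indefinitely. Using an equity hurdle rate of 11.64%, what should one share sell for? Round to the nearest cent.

Two-stage DDM. Project D₁…D_5 at 0.089, terminal growth 0.059, discount at r = 0.1164.
D_1 = 2.8532
D_2 = 3.1071
D_3 = 3.3836
D_4 = 3.6848
D_5 = 4.0127
Terminal value at t=5: TV = D_6/(r−g) = 4.2495/(0.1164−0.059) = 74.0329
P₀ = 2.8532/(1+0.1164)^1 + 3.1071/(1+0.1164)^2 + 3.3836/(1+0.1164)^3 + 3.6848/(1+0.1164)^4 + 4.0127/(1+0.1164)^5 + 74.0329/(1+0.1164)^5 = 54.8564

$54.86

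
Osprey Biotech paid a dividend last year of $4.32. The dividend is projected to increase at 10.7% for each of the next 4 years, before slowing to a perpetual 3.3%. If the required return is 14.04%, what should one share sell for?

$52.94

Two-stage DDM. Project D₁…D_4 at 0.107, terminal growth 0.033, discount at r = 0.1404.
D_1 = 4.7822
D_2 = 5.2939
D_3 = 5.8604
D_4 = 6.4875
Terminal value at t=4: TV = D_5/(r−g) = 6.7015/(0.1404−0.033) = 62.3979
P₀ = 4.7822/(1+0.1404)^1 + 5.2939/(1+0.1404)^2 + 5.8604/(1+0.1404)^3 + 6.4875/(1+0.1404)^4 + 62.3979/(1+0.1404)^4 = 52.9441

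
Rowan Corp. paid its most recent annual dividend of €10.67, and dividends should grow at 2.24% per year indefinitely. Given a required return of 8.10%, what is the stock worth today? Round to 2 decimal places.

Gordon growth model: P₀ = D₁/(r − g). D₁ = 10.67 × (1 + 0.0224) = 10.9090.
P₀ = 10.9090 / (0.081 − 0.0224) = 10.9090 / 0.0586 = 186.1605

€186.16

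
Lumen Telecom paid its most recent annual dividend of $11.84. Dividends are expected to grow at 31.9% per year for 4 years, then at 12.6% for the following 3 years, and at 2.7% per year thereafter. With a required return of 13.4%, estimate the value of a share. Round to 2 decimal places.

$337.82

Three-stage DDM. Project D₁…D_7; terminal Gordon value at t=7 with g = 0.027; discount at r = 0.134.
D_1 = 15.6170
D_2 = 20.5988
D_3 = 27.1698
D_4 = 35.8369
D_5 = 40.3524
D_6 = 45.4368
D_7 = 51.1618
TV_7 = 52.5432/(0.134−0.027) = 491.0579
P₀ = Σ Dₜ/(1+r)ᵗ + TV_7/(1+r)^7 = 337.8220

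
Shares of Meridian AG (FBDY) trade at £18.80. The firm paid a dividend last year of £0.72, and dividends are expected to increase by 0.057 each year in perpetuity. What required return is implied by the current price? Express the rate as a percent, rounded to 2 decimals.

Rearranging the constant-growth DDM: r = D₁/P₀ + g.
D₁ = 0.72 × (1 + 0.057) = 0.7610.
r = 0.7610 / 18.80 + 0.057 = 0.04048 + 0.057 = 0.09748

9.75%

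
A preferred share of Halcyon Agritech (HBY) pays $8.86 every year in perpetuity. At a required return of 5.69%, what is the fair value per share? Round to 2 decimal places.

$155.71

Zero-growth DDM (perpetuity): P₀ = D/r = 8.86 / 0.0569 = 155.7118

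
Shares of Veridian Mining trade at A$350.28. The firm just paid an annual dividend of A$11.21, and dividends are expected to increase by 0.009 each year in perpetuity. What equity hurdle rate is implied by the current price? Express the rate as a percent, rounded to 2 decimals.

4.13%

Rearranging the constant-growth DDM: r = D₁/P₀ + g.
D₁ = 11.21 × (1 + 0.009) = 11.3109.
r = 11.3109 / 350.28 + 0.009 = 0.03229 + 0.009 = 0.04129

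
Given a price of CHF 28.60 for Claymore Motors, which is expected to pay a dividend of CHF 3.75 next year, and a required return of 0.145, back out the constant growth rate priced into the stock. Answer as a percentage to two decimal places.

From P₀ = D₁/(r − g), the implied growth is g = r − D₁/P₀.
g = 0.145 − 3.75/28.60 = 0.145 − 0.13112 = 0.01388

1.39%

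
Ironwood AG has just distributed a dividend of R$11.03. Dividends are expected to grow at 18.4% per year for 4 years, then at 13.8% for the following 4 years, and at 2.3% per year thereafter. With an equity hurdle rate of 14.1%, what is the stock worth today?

R$208.97

Three-stage DDM. Project D₁…D_8; terminal Gordon value at t=8 with g = 0.023; discount at r = 0.141.
D_1 = 13.0595
D_2 = 15.4625
D_3 = 18.3076
D_4 = 21.6762
D_5 = 24.6675
D_6 = 28.0716
D_7 = 31.9455
D_8 = 36.3539
TV_8 = 37.1901/(0.141−0.023) = 315.1701
P₀ = Σ Dₜ/(1+r)ᵗ + TV_8/(1+r)^8 = 208.9709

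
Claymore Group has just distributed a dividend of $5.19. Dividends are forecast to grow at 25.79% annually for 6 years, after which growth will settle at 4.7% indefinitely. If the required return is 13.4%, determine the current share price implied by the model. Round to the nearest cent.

$161.83

Two-stage DDM. Project D₁…D_6 at 0.2579, terminal growth 0.047, discount at r = 0.134.
D_1 = 6.5285
D_2 = 8.2122
D_3 = 10.3301
D_4 = 12.9943
D_5 = 16.3455
D_6 = 20.5610
Terminal value at t=6: TV = D_7/(r−g) = 21.5274/(0.134−0.047) = 247.4409
P₀ = 6.5285/(1+0.134)^1 + 8.2122/(1+0.134)^2 + 10.3301/(1+0.134)^3 + 12.9943/(1+0.134)^4 + 16.3455/(1+0.134)^5 + 20.5610/(1+0.134)^6 + 247.4409/(1+0.134)^6 = 161.8268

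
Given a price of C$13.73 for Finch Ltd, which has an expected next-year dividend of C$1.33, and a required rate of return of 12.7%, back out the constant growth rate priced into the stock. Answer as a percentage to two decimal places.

3.01%

From P₀ = D₁/(r − g), the implied growth is g = r − D₁/P₀.
g = 0.127 − 1.33/13.73 = 0.127 − 0.09687 = 0.03013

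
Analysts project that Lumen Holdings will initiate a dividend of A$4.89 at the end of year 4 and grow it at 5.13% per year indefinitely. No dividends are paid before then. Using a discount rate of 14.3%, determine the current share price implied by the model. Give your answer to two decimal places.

A$35.71

Deferred-dividend DDM. At t=3 the remaining stream is a growing perpetuity with first payment D_4 = 4.89.
V_3 = D_4/(r−g) = 4.89/(0.143−0.0513) = 53.3261
P₀ = V_3/(1+r)^3 = 53.3261/(1+0.143)^3 = 35.7109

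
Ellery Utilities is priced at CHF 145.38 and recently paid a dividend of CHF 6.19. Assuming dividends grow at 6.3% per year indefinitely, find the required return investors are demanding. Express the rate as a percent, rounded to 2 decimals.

10.83%

Rearranging the constant-growth DDM: r = D₁/P₀ + g.
D₁ = 6.19 × (1 + 0.063) = 6.5800.
r = 6.5800 / 145.38 + 0.063 = 0.04526 + 0.063 = 0.10826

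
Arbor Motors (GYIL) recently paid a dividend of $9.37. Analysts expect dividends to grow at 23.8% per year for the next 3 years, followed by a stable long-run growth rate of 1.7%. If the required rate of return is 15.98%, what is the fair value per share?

Two-stage DDM. Project D₁…D_3 at 0.238, terminal growth 0.017, discount at r = 0.1598.
D_1 = 11.6001
D_2 = 14.3609
D_3 = 17.7788
Terminal value at t=3: TV = D_4/(r−g) = 18.0810/(0.1598−0.017) = 126.6177
P₀ = 11.6001/(1+0.1598)^1 + 14.3609/(1+0.1598)^2 + 17.7788/(1+0.1598)^3 + 126.6177/(1+0.1598)^3 = 113.2345

$113.23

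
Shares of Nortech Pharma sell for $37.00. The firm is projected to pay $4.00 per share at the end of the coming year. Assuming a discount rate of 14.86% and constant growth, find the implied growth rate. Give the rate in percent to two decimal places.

From P₀ = D₁/(r − g), the implied growth is g = r − D₁/P₀.
g = 0.1486 − 4.00/37.00 = 0.1486 − 0.10811 = 0.04049

4.05%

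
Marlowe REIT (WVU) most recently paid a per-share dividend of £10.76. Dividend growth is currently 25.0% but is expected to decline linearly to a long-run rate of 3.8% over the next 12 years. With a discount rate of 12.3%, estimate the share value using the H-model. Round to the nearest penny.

£292.42

H-model: P₀ = D₀[(1+g_L) + H(g_S−g_L)]/(r−g_L), with H = 12/2 = 6.
P₀ = 10.76 × [(1+0.038) + 6×(0.25−0.038)] / (0.123−0.038)
   = 10.76 × 2.3100 / 0.085 = 292.4188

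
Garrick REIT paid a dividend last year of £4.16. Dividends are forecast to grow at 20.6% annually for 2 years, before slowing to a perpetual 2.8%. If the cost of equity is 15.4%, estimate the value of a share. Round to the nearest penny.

£45.96

Two-stage DDM. Project D₁…D_2 at 0.206, terminal growth 0.028, discount at r = 0.154.
D_1 = 5.0170
D_2 = 6.0505
Terminal value at t=2: TV = D_3/(r−g) = 6.2199/(0.154−0.028) = 49.3640
P₀ = 5.0170/(1+0.154)^1 + 6.0505/(1+0.154)^2 + 49.3640/(1+0.154)^2 = 45.9588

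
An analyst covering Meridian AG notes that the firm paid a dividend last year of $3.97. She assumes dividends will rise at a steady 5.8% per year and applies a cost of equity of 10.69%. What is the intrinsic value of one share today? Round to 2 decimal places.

$85.89

Gordon growth model: P₀ = D₁/(r − g). D₁ = 3.97 × (1 + 0.058) = 4.2003.
P₀ = 4.2003 / (0.1069 − 0.058) = 4.2003 / 0.0489 = 85.8949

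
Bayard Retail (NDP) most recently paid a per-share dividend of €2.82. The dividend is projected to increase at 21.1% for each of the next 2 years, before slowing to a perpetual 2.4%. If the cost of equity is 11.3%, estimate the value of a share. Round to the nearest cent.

€44.82

Two-stage DDM. Project D₁…D_2 at 0.211, terminal growth 0.024, discount at r = 0.113.
D_1 = 3.4150
D_2 = 4.1356
Terminal value at t=2: TV = D_3/(r−g) = 4.2348/(0.113−0.024) = 47.5825
P₀ = 3.4150/(1+0.113)^1 + 4.1356/(1+0.113)^2 + 47.5825/(1+0.113)^2 = 44.8179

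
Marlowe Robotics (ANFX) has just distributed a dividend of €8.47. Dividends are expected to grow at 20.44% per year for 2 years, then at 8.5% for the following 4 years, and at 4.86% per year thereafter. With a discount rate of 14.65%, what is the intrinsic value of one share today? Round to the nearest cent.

€131.18

Three-stage DDM. Project D₁…D_6; terminal Gordon value at t=6 with g = 0.0486; discount at r = 0.1465.
D_1 = 10.2013
D_2 = 12.2864
D_3 = 13.3308
D_4 = 14.4639
D_5 = 15.6933
D_6 = 17.0272
TV_6 = 17.8547/(0.1465−0.0486) = 182.3774
P₀ = Σ Dₜ/(1+r)ᵗ + TV_6/(1+r)^6 = 131.1832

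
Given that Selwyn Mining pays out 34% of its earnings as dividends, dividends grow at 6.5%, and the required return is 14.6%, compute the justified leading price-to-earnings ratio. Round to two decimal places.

4.20

Justified leading P/E = b/(r−g) = 0.34/(0.146−0.065) = 4.1975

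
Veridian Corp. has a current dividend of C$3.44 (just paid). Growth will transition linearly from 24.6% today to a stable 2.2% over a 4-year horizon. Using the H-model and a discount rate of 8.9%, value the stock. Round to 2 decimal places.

C$75.47

H-model: P₀ = D₀[(1+g_L) + H(g_S−g_L)]/(r−g_L), with H = 4/2 = 2.
P₀ = 3.44 × [(1+0.022) + 2×(0.246−0.022)] / (0.089−0.022)
   = 3.44 × 1.4700 / 0.067 = 75.4746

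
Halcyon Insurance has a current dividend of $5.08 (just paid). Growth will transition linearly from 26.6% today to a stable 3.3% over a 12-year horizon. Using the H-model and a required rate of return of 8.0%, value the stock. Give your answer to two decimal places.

H-model: P₀ = D₀[(1+g_L) + H(g_S−g_L)]/(r−g_L), with H = 12/2 = 6.
P₀ = 5.08 × [(1+0.033) + 6×(0.266−0.033)] / (0.08−0.033)
   = 5.08 × 2.4310 / 0.047 = 262.7549

$262.75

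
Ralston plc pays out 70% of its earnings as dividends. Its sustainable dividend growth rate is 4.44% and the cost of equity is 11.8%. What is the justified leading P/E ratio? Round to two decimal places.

9.51

Justified leading P/E = b/(r−g) = 0.70/(0.118−0.0444) = 9.5109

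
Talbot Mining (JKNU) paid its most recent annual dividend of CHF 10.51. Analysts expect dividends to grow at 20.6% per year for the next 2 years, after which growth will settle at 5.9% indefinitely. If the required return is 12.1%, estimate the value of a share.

CHF 231.24

Two-stage DDM. Project D₁…D_2 at 0.206, terminal growth 0.059, discount at r = 0.121.
D_1 = 12.6751
D_2 = 15.2861
Terminal value at t=2: TV = D_3/(r−g) = 16.1880/(0.121−0.059) = 261.0968
P₀ = 12.6751/(1+0.121)^1 + 15.2861/(1+0.121)^2 + 261.0968/(1+0.121)^2 = 231.2448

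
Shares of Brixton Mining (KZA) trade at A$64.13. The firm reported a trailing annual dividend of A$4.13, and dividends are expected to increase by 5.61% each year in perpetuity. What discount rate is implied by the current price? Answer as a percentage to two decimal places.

12.41%

Rearranging the constant-growth DDM: r = D₁/P₀ + g.
D₁ = 4.13 × (1 + 0.0561) = 4.3617.
r = 4.3617 / 64.13 + 0.0561 = 0.06801 + 0.0561 = 0.12411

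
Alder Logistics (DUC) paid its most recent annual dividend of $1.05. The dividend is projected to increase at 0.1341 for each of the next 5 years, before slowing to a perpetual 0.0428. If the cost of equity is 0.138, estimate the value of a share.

$16.50

Two-stage DDM. Project D₁…D_5 at 0.1341, terminal growth 0.0428, discount at r = 0.138.
D_1 = 1.1908
D_2 = 1.3505
D_3 = 1.5316
D_4 = 1.7370
D_5 = 1.9699
Terminal value at t=5: TV = D_6/(r−g) = 2.0542/(0.138−0.0428) = 21.5779
P₀ = 1.1908/(1+0.138)^1 + 1.3505/(1+0.138)^2 + 1.5316/(1+0.138)^3 + 1.7370/(1+0.138)^4 + 1.9699/(1+0.138)^5 + 21.5779/(1+0.138)^5 = 16.5020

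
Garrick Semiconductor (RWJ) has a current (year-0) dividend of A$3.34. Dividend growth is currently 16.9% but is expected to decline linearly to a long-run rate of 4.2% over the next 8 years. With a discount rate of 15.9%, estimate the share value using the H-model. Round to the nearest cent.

H-model: P₀ = D₀[(1+g_L) + H(g_S−g_L)]/(r−g_L), with H = 8/2 = 4.
P₀ = 3.34 × [(1+0.042) + 4×(0.169−0.042)] / (0.159−0.042)
   = 3.34 × 1.5500 / 0.117 = 44.2479

A$44.25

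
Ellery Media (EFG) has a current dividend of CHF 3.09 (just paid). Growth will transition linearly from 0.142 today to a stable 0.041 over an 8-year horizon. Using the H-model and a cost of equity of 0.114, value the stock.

H-model: P₀ = D₀[(1+g_L) + H(g_S−g_L)]/(r−g_L), with H = 8/2 = 4.
P₀ = 3.09 × [(1+0.041) + 4×(0.142−0.041)] / (0.114−0.041)
   = 3.09 × 1.4450 / 0.073 = 61.1651

CHF 61.17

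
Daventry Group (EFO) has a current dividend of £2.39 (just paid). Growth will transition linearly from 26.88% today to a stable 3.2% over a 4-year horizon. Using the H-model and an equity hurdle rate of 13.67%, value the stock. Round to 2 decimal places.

H-model: P₀ = D₀[(1+g_L) + H(g_S−g_L)]/(r−g_L), with H = 4/2 = 2.
P₀ = 2.39 × [(1+0.032) + 2×(0.2688−0.032)] / (0.1367−0.032)
   = 2.39 × 1.5056 / 0.1047 = 34.3685

£34.37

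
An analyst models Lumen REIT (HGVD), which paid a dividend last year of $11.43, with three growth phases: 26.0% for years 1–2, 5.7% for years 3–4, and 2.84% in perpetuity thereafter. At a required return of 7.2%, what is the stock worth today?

$422.25

Three-stage DDM. Project D₁…D_4; terminal Gordon value at t=4 with g = 0.0284; discount at r = 0.072.
D_1 = 14.4018
D_2 = 18.1463
D_3 = 19.1806
D_4 = 20.2739
TV_4 = 20.8497/(0.072−0.0284) = 478.2036
P₀ = Σ Dₜ/(1+r)ᵗ + TV_4/(1+r)^4 = 422.2508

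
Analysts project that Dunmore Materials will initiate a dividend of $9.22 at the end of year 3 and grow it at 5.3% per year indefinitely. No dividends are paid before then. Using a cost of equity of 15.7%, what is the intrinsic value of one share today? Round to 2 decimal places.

Deferred-dividend DDM. At t=2 the remaining stream is a growing perpetuity with first payment D_3 = 9.22.
V_2 = D_3/(r−g) = 9.22/(0.157−0.053) = 88.6538
P₀ = V_2/(1+r)^2 = 88.6538/(1+0.157)^2 = 66.2264

$66.23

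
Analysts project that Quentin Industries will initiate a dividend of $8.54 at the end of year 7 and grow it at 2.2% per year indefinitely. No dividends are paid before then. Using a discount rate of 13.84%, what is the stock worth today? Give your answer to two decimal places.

Deferred-dividend DDM. At t=6 the remaining stream is a growing perpetuity with first payment D_7 = 8.54.
V_6 = D_7/(r−g) = 8.54/(0.1384−0.022) = 73.3677
P₀ = V_6/(1+r)^6 = 73.3677/(1+0.1384)^6 = 33.7082

$33.71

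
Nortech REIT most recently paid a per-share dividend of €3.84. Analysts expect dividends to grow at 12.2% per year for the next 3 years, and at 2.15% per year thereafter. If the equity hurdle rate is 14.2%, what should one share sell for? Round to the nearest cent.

Two-stage DDM. Project D₁…D_3 at 0.122, terminal growth 0.0215, discount at r = 0.142.
D_1 = 4.3085
D_2 = 4.8341
D_3 = 5.4239
Terminal value at t=3: TV = D_4/(r−g) = 5.5405/(0.142−0.0215) = 45.9792
P₀ = 4.3085/(1+0.142)^1 + 4.8341/(1+0.142)^2 + 5.4239/(1+0.142)^3 + 45.9792/(1+0.142)^3 = 41.9930

€41.99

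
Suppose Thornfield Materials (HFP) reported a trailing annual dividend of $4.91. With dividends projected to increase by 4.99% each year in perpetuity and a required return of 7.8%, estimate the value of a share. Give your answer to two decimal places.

$183.45

Gordon growth model: P₀ = D₁/(r − g). D₁ = 4.91 × (1 + 0.0499) = 5.1550.
P₀ = 5.1550 / (0.078 − 0.0499) = 5.1550 / 0.0281 = 183.4523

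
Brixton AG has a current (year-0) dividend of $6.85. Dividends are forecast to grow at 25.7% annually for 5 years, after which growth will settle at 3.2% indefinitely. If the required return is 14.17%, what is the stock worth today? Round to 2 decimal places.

$150.39

Two-stage DDM. Project D₁…D_5 at 0.257, terminal growth 0.032, discount at r = 0.1417.
D_1 = 8.6105
D_2 = 10.8233
D_3 = 13.6049
D_4 = 17.1014
D_5 = 21.4965
Terminal value at t=5: TV = D_6/(r−g) = 22.1843/(0.1417−0.032) = 202.2274
P₀ = 8.6105/(1+0.1417)^1 + 10.8233/(1+0.1417)^2 + 13.6049/(1+0.1417)^3 + 17.1014/(1+0.1417)^4 + 21.4965/(1+0.1417)^5 + 202.2274/(1+0.1417)^5 = 150.3851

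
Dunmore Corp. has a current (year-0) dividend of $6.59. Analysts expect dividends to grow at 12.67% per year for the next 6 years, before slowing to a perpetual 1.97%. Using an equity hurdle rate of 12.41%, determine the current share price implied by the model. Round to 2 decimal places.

$105.13

Two-stage DDM. Project D₁…D_6 at 0.1267, terminal growth 0.0197, discount at r = 0.1241.
D_1 = 7.4250
D_2 = 8.3657
D_3 = 9.4256
D_4 = 10.6199
D_5 = 11.9654
D_6 = 13.4814
Terminal value at t=6: TV = D_7/(r−g) = 13.7470/(0.1241−0.0197) = 131.6761
P₀ = 7.4250/(1+0.1241)^1 + 8.3657/(1+0.1241)^2 + 9.4256/(1+0.1241)^3 + 10.6199/(1+0.1241)^4 + 11.9654/(1+0.1241)^5 + 13.4814/(1+0.1241)^6 + 131.6761/(1+0.1241)^6 = 105.1259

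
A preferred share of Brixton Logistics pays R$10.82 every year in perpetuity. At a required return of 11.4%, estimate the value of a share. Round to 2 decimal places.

Zero-growth DDM (perpetuity): P₀ = D/r = 10.82 / 0.114 = 94.9123

R$94.91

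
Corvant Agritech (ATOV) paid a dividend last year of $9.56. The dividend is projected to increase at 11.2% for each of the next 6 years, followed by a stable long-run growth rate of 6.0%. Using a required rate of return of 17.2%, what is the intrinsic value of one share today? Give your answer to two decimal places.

Two-stage DDM. Project D₁…D_6 at 0.112, terminal growth 0.06, discount at r = 0.172.
D_1 = 10.6307
D_2 = 11.8214
D_3 = 13.1454
D_4 = 14.6176
D_5 = 16.2548
D_6 = 18.0753
Terminal value at t=6: TV = D_7/(r−g) = 19.1599/(0.172−0.06) = 171.0702
P₀ = 10.6307/(1+0.172)^1 + 11.8214/(1+0.172)^2 + 13.1454/(1+0.172)^3 + 14.6176/(1+0.172)^4 + 16.2548/(1+0.172)^5 + 18.0753/(1+0.172)^6 + 171.0702/(1+0.172)^6 = 113.9254

$113.93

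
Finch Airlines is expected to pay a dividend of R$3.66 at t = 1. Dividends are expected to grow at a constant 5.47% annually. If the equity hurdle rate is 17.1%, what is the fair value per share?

R$31.47

Gordon growth model: P₀ = D₁/(r − g), with D₁ = 3.66 given directly.
P₀ = 3.6600 / (0.171 − 0.0547) = 3.6600 / 0.1163 = 31.4703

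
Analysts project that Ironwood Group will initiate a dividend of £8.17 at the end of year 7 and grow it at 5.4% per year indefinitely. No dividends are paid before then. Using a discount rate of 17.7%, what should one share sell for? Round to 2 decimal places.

£24.98

Deferred-dividend DDM. At t=6 the remaining stream is a growing perpetuity with first payment D_7 = 8.17.
V_6 = D_7/(r−g) = 8.17/(0.177−0.054) = 66.4228
P₀ = V_6/(1+r)^6 = 66.4228/(1+0.177)^6 = 24.9838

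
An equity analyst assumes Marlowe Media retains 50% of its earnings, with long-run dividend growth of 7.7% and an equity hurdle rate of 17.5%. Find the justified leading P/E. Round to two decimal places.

5.10

Payout ratio b = 1 − 0.50 = 0.50.
Justified leading P/E = b/(r−g) = 0.50/(0.175−0.077) = 5.1020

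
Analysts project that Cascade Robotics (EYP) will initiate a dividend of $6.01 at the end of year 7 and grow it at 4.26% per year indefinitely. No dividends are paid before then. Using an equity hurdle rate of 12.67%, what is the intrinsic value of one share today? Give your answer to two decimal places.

Deferred-dividend DDM. At t=6 the remaining stream is a growing perpetuity with first payment D_7 = 6.01.
V_6 = D_7/(r−g) = 6.01/(0.1267−0.0426) = 71.4625
P₀ = V_6/(1+r)^6 = 71.4625/(1+0.1267)^6 = 34.9324

$34.93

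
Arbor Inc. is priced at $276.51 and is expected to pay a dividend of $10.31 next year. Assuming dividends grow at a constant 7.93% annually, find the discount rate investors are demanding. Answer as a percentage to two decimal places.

Rearranging the constant-growth DDM: r = D₁/P₀ + g.
r = 10.3100 / 276.51 + 0.0793 = 0.03729 + 0.0793 = 0.11659

11.66%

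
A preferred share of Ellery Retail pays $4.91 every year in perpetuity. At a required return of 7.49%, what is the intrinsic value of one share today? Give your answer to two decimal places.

$65.55

Zero-growth DDM (perpetuity): P₀ = D/r = 4.91 / 0.0749 = 65.5541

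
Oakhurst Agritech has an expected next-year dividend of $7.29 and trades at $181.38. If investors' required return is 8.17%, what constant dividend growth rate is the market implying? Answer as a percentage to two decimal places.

From P₀ = D₁/(r − g), the implied growth is g = r − D₁/P₀.
g = 0.0817 − 7.29/181.38 = 0.0817 − 0.04019 = 0.04151

4.15%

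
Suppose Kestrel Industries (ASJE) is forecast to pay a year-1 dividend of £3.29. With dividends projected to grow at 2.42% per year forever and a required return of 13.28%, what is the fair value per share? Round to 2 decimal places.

£30.29

Gordon growth model: P₀ = D₁/(r − g), with D₁ = 3.29 given directly.
P₀ = 3.2900 / (0.1328 − 0.0242) = 3.2900 / 0.1086 = 30.2947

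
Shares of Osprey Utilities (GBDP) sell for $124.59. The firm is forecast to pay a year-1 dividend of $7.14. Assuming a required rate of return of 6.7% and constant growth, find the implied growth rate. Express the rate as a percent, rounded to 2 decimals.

0.97%

From P₀ = D₁/(r − g), the implied growth is g = r − D₁/P₀.
g = 0.067 − 7.14/124.59 = 0.067 − 0.05731 = 0.00969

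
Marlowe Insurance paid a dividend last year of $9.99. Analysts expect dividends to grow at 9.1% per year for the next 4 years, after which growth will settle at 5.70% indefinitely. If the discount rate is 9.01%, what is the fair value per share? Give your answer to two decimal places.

Two-stage DDM. Project D₁…D_4 at 0.091, terminal growth 0.057, discount at r = 0.0901.
D_1 = 10.8991
D_2 = 11.8909
D_3 = 12.9730
D_4 = 14.1535
Terminal value at t=4: TV = D_5/(r−g) = 14.9603/(0.0901−0.057) = 451.9720
P₀ = 10.8991/(1+0.0901)^1 + 11.8909/(1+0.0901)^2 + 12.9730/(1+0.0901)^3 + 14.1535/(1+0.0901)^4 + 451.9720/(1+0.0901)^4 = 360.1134

$360.11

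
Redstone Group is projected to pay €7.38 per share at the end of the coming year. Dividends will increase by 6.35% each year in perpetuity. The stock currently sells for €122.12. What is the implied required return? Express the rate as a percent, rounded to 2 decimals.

Rearranging the constant-growth DDM: r = D₁/P₀ + g.
r = 7.3800 / 122.12 + 0.0635 = 0.06043 + 0.0635 = 0.12393

12.39%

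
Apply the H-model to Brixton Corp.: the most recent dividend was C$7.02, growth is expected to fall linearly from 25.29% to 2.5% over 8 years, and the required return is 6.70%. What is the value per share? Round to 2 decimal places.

H-model: P₀ = D₀[(1+g_L) + H(g_S−g_L)]/(r−g_L), with H = 8/2 = 4.
P₀ = 7.02 × [(1+0.025) + 4×(0.2529−0.025)] / (0.067−0.025)
   = 7.02 × 1.9366 / 0.042 = 323.6889

C$323.69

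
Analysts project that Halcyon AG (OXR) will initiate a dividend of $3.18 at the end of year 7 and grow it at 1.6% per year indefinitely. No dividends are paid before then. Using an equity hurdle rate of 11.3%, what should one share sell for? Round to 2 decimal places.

Deferred-dividend DDM. At t=6 the remaining stream is a growing perpetuity with first payment D_7 = 3.18.
V_6 = D_7/(r−g) = 3.18/(0.113−0.016) = 32.7835
P₀ = V_6/(1+r)^6 = 32.7835/(1+0.113)^6 = 17.2458

$17.25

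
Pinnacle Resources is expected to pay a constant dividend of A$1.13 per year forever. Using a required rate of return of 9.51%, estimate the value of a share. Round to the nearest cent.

Zero-growth DDM (perpetuity): P₀ = D/r = 1.13 / 0.0951 = 11.8822

A$11.88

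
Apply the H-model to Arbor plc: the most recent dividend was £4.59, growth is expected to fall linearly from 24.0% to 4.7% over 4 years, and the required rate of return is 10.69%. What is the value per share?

H-model: P₀ = D₀[(1+g_L) + H(g_S−g_L)]/(r−g_L), with H = 4/2 = 2.
P₀ = 4.59 × [(1+0.047) + 2×(0.24−0.047)] / (0.1069−0.047)
   = 4.59 × 1.4330 / 0.0599 = 109.8075

£109.81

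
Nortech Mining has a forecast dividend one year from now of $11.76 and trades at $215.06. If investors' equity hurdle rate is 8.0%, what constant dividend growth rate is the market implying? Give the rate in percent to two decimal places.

2.53%

From P₀ = D₁/(r − g), the implied growth is g = r − D₁/P₀.
g = 0.08 − 11.76/215.06 = 0.08 − 0.05468 = 0.02532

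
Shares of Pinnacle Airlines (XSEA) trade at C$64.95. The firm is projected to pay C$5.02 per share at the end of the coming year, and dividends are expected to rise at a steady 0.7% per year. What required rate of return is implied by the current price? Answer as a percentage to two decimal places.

8.43%

Rearranging the constant-growth DDM: r = D₁/P₀ + g.
r = 5.0200 / 64.95 + 0.007 = 0.07729 + 0.007 = 0.08429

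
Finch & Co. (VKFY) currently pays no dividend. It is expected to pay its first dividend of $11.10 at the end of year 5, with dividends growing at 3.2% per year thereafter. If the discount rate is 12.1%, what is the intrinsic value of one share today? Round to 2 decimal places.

Deferred-dividend DDM. At t=4 the remaining stream is a growing perpetuity with first payment D_5 = 11.10.
V_4 = D_5/(r−g) = 11.10/(0.121−0.032) = 124.7191
P₀ = V_4/(1+r)^4 = 124.7191/(1+0.121)^4 = 78.9788

$78.98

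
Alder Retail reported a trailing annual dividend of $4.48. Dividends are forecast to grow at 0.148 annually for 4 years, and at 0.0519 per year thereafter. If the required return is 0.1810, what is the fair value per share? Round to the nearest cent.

Two-stage DDM. Project D₁…D_4 at 0.148, terminal growth 0.0519, discount at r = 0.181.
D_1 = 5.1430
D_2 = 5.9042
D_3 = 6.7780
D_4 = 7.7812
Terminal value at t=4: TV = D_5/(r−g) = 8.1850/(0.181−0.0519) = 63.4007
P₀ = 5.1430/(1+0.181)^1 + 5.9042/(1+0.181)^2 + 6.7780/(1+0.181)^3 + 7.7812/(1+0.181)^4 + 63.4007/(1+0.181)^4 = 49.2934

$49.29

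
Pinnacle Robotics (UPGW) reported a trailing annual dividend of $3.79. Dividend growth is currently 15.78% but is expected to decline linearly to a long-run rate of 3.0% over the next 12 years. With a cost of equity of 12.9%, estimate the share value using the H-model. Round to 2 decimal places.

H-model: P₀ = D₀[(1+g_L) + H(g_S−g_L)]/(r−g_L), with H = 12/2 = 6.
P₀ = 3.79 × [(1+0.03) + 6×(0.1578−0.03)] / (0.129−0.03)
   = 3.79 × 1.7968 / 0.099 = 68.7866

$68.79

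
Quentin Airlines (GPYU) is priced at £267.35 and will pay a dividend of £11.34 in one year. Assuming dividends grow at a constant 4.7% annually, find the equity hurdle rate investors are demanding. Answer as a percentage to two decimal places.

8.94%

Rearranging the constant-growth DDM: r = D₁/P₀ + g.
r = 11.3400 / 267.35 + 0.047 = 0.04242 + 0.047 = 0.08942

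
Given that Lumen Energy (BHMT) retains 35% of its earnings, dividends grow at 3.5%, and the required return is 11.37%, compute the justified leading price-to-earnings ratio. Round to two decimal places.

Payout ratio b = 1 − 0.35 = 0.65.
Justified leading P/E = b/(r−g) = 0.65/(0.1137−0.035) = 8.2592

8.26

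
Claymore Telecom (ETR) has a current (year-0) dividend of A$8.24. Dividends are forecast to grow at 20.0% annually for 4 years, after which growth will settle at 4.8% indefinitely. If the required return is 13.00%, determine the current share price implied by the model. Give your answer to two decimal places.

Two-stage DDM. Project D₁…D_4 at 0.2, terminal growth 0.048, discount at r = 0.13.
D_1 = 9.8880
D_2 = 11.8656
D_3 = 14.2387
D_4 = 17.0865
Terminal value at t=4: TV = D_5/(r−g) = 17.9066/(0.13−0.048) = 218.3733
P₀ = 9.8880/(1+0.13)^1 + 11.8656/(1+0.13)^2 + 14.2387/(1+0.13)^3 + 17.0865/(1+0.13)^4 + 218.3733/(1+0.13)^4 = 172.3230

A$172.32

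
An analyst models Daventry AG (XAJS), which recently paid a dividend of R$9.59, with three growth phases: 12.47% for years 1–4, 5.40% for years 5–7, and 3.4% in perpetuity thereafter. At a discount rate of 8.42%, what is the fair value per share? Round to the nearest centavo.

Three-stage DDM. Project D₁…D_7; terminal Gordon value at t=7 with g = 0.034; discount at r = 0.0842.
D_1 = 10.7859
D_2 = 12.1309
D_3 = 13.6436
D_4 = 15.3449
D_5 = 16.1736
D_6 = 17.0469
D_7 = 17.9675
TV_7 = 18.5784/(0.0842−0.034) = 370.0872
P₀ = Σ Dₜ/(1+r)ᵗ + TV_7/(1+r)^7 = 283.7269

R$283.73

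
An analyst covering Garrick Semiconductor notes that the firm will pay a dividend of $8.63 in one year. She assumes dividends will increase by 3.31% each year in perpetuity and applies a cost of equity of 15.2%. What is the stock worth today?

Gordon growth model: P₀ = D₁/(r − g), with D₁ = 8.63 given directly.
P₀ = 8.6300 / (0.152 − 0.0331) = 8.6300 / 0.1189 = 72.5820

$72.58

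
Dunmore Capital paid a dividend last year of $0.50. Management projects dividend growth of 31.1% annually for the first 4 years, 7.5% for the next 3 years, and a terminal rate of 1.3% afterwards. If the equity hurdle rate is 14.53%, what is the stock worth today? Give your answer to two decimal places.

$10.54

Three-stage DDM. Project D₁…D_7; terminal Gordon value at t=7 with g = 0.013; discount at r = 0.1453.
D_1 = 0.6555
D_2 = 0.8594
D_3 = 1.1266
D_4 = 1.4770
D_5 = 1.5878
D_6 = 1.7069
D_7 = 1.8349
TV_7 = 1.8587/(0.1453−0.013) = 14.0493
P₀ = Σ Dₜ/(1+r)ᵗ + TV_7/(1+r)^7 = 10.5430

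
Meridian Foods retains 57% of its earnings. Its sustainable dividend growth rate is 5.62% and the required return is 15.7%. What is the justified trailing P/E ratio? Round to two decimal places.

Payout ratio b = 1 − 0.57 = 0.43.
Justified trailing P/E = b(1+g)/(r−g) = 0.43×(1+0.0562)/(0.157−0.0562) = 4.5056

4.51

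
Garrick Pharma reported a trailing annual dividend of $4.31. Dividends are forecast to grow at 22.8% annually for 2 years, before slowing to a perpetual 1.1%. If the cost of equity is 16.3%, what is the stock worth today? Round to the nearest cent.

Two-stage DDM. Project D₁…D_2 at 0.228, terminal growth 0.011, discount at r = 0.163.
D_1 = 5.2927
D_2 = 6.4994
Terminal value at t=2: TV = D_3/(r−g) = 6.5709/(0.163−0.011) = 43.2296
P₀ = 5.2927/(1+0.163)^1 + 6.4994/(1+0.163)^2 + 43.2296/(1+0.163)^2 = 41.3173

$41.32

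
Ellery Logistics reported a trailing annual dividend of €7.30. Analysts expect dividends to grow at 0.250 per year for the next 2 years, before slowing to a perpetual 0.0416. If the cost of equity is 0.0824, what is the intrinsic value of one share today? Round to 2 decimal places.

Two-stage DDM. Project D₁…D_2 at 0.25, terminal growth 0.0416, discount at r = 0.0824.
D_1 = 9.1250
D_2 = 11.4062
Terminal value at t=2: TV = D_3/(r−g) = 11.8808/(0.0824−0.0416) = 291.1949
P₀ = 9.1250/(1+0.0824)^1 + 11.4062/(1+0.0824)^2 + 291.1949/(1+0.0824)^2 = 266.7128

€266.71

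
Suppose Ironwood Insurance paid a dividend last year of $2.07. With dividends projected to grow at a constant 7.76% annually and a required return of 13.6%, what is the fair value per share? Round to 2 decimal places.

Gordon growth model: P₀ = D₁/(r − g). D₁ = 2.07 × (1 + 0.0776) = 2.2306.
P₀ = 2.2306 / (0.136 − 0.0776) = 2.2306 / 0.0584 = 38.1958

$38.20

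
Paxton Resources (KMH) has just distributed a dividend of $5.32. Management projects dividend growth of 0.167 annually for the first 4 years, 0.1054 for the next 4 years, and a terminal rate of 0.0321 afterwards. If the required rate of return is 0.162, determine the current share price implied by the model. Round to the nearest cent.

Three-stage DDM. Project D₁…D_8; terminal Gordon value at t=8 with g = 0.0321; discount at r = 0.162.
D_1 = 6.2084
D_2 = 7.2452
D_3 = 8.4552
D_4 = 9.8672
D_5 = 10.9072
D_6 = 12.0569
D_7 = 13.3276
D_8 = 14.7324
TV_8 = 15.2053/(0.162−0.0321) = 117.0538
P₀ = Σ Dₜ/(1+r)ᵗ + TV_8/(1+r)^8 = 75.8633

$75.86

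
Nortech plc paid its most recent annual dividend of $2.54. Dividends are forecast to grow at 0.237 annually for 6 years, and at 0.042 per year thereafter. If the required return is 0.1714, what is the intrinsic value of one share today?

Two-stage DDM. Project D₁…D_6 at 0.237, terminal growth 0.042, discount at r = 0.1714.
D_1 = 3.1420
D_2 = 3.8866
D_3 = 4.8078
D_4 = 5.9472
D_5 = 7.3567
D_6 = 9.1002
Terminal value at t=6: TV = D_7/(r−g) = 9.4824/(0.1714−0.042) = 73.2800
P₀ = 3.1420/(1+0.1714)^1 + 3.8866/(1+0.1714)^2 + 4.8078/(1+0.1714)^3 + 5.9472/(1+0.1714)^4 + 7.3567/(1+0.1714)^5 + 9.1002/(1+0.1714)^6 + 73.2800/(1+0.1714)^6 = 46.8852

$46.89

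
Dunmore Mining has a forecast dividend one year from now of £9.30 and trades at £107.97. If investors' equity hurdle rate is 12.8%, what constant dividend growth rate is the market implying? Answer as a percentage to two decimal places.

4.19%

From P₀ = D₁/(r − g), the implied growth is g = r − D₁/P₀.
g = 0.128 − 9.30/107.97 = 0.128 − 0.08614 = 0.04186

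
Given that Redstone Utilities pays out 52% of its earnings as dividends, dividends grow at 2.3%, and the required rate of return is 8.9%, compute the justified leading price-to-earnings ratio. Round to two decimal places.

7.88

Justified leading P/E = b/(r−g) = 0.52/(0.089−0.023) = 7.8788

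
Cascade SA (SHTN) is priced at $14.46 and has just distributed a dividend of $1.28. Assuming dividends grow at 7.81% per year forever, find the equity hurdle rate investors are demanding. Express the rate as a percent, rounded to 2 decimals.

17.35%

Rearranging the constant-growth DDM: r = D₁/P₀ + g.
D₁ = 1.28 × (1 + 0.0781) = 1.3800.
r = 1.3800 / 14.46 + 0.0781 = 0.09543 + 0.0781 = 0.17353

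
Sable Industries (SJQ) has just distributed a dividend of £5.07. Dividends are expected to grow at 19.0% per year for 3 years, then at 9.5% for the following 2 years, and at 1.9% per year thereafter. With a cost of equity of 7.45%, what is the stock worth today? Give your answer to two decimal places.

Three-stage DDM. Project D₁…D_5; terminal Gordon value at t=5 with g = 0.019; discount at r = 0.0745.
D_1 = 6.0333
D_2 = 7.1796
D_3 = 8.5438
D_4 = 9.3554
D_5 = 10.2442
TV_5 = 10.4388/(0.0745−0.019) = 188.0868
P₀ = Σ Dₜ/(1+r)ᵗ + TV_5/(1+r)^5 = 164.2098

£164.21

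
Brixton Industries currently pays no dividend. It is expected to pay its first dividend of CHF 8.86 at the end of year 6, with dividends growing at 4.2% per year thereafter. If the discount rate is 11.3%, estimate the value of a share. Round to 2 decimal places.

Deferred-dividend DDM. At t=5 the remaining stream is a growing perpetuity with first payment D_6 = 8.86.
V_5 = D_6/(r−g) = 8.86/(0.113−0.042) = 124.7887
P₀ = V_5/(1+r)^5 = 124.7887/(1+0.113)^5 = 73.0633

CHF 73.06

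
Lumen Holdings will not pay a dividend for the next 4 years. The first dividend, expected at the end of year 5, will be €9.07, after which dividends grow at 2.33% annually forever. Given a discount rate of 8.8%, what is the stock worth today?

€100.04

Deferred-dividend DDM. At t=4 the remaining stream is a growing perpetuity with first payment D_5 = 9.07.
V_4 = D_5/(r−g) = 9.07/(0.088−0.0233) = 140.1855
P₀ = V_4/(1+r)^4 = 140.1855/(1+0.088)^4 = 100.0432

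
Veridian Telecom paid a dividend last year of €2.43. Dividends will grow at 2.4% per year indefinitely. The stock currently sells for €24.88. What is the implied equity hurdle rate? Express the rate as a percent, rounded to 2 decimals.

12.40%

Rearranging the constant-growth DDM: r = D₁/P₀ + g.
D₁ = 2.43 × (1 + 0.024) = 2.4883.
r = 2.4883 / 24.88 + 0.024 = 0.10001 + 0.024 = 0.12401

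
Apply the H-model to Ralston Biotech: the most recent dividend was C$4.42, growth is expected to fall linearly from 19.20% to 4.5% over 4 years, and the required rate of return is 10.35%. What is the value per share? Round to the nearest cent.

H-model: P₀ = D₀[(1+g_L) + H(g_S−g_L)]/(r−g_L), with H = 4/2 = 2.
P₀ = 4.42 × [(1+0.045) + 2×(0.192−0.045)] / (0.1035−0.045)
   = 4.42 × 1.3390 / 0.0585 = 101.1689

C$101.17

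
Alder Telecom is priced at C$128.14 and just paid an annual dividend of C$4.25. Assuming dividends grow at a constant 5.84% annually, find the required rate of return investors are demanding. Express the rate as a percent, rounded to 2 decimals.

Rearranging the constant-growth DDM: r = D₁/P₀ + g.
D₁ = 4.25 × (1 + 0.0584) = 4.4982.
r = 4.4982 / 128.14 + 0.0584 = 0.03510 + 0.0584 = 0.09350

9.35%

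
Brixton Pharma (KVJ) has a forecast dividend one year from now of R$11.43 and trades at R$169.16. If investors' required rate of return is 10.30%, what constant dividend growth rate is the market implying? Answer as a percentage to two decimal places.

From P₀ = D₁/(r − g), the implied growth is g = r − D₁/P₀.
g = 0.103 − 11.43/169.16 = 0.103 − 0.06757 = 0.03543

3.54%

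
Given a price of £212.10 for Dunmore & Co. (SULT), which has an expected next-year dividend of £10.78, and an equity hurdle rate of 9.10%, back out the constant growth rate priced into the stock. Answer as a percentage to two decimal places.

From P₀ = D₁/(r − g), the implied growth is g = r − D₁/P₀.
g = 0.091 − 10.78/212.10 = 0.091 − 0.05083 = 0.04017

4.02%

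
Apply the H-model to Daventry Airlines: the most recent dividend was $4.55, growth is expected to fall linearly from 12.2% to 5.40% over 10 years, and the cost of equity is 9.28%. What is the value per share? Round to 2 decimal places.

H-model: P₀ = D₀[(1+g_L) + H(g_S−g_L)]/(r−g_L), with H = 10/2 = 5.
P₀ = 4.55 × [(1+0.054) + 5×(0.122−0.054)] / (0.0928−0.054)
   = 4.55 × 1.3940 / 0.0388 = 163.4716

$163.47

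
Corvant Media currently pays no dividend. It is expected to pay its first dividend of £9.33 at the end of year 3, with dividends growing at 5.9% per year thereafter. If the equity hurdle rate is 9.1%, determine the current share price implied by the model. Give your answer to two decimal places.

Deferred-dividend DDM. At t=2 the remaining stream is a growing perpetuity with first payment D_3 = 9.33.
V_2 = D_3/(r−g) = 9.33/(0.091−0.059) = 291.5625
P₀ = V_2/(1+r)^2 = 291.5625/(1+0.091)^2 = 244.9527

£244.95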